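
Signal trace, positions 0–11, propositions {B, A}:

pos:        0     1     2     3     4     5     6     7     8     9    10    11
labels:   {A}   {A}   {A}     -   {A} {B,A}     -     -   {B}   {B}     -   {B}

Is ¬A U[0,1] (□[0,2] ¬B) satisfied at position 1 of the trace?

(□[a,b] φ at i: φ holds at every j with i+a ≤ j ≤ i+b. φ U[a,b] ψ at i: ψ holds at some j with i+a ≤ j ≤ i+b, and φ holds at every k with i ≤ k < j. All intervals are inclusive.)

Need some j in [1,2] with □[0,2] ¬B, and ¬A at every k in [1,j-1].
  j=1: □[0,2] ¬B holds; no prefix to check → satisfied.

Yes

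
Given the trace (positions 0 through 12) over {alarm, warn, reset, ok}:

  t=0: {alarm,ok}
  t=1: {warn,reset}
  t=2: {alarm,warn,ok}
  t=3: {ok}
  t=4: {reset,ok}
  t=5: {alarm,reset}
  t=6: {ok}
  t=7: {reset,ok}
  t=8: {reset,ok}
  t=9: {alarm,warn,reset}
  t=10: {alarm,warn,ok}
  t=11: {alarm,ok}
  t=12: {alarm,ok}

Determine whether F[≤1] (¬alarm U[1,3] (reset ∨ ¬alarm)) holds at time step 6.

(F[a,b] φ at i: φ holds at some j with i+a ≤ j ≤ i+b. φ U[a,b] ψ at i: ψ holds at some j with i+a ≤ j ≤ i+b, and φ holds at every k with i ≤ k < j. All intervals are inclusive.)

Check (¬alarm U[1,3] (reset ∨ ¬alarm)) at each j in [6,7]:
  j=6: holds
  j=7: holds
Found at j=6 → formula holds.

Yes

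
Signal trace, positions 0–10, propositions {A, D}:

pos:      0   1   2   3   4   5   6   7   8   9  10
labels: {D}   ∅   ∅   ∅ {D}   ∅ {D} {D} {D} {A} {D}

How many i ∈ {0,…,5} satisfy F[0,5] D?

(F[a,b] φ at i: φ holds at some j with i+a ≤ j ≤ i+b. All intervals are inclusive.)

6

Evaluate at each i in [0,5]:
  i=0: ✓ (witness j=0)
  i=1: ✓ (witness j=4)
  i=2: ✓ (witness j=4)
  i=3: ✓ (witness j=4)
  i=4: ✓ (witness j=4)
  i=5: ✓ (witness j=6)
Positions where it holds: {0, 1, 2, 3, 4, 5} → 6.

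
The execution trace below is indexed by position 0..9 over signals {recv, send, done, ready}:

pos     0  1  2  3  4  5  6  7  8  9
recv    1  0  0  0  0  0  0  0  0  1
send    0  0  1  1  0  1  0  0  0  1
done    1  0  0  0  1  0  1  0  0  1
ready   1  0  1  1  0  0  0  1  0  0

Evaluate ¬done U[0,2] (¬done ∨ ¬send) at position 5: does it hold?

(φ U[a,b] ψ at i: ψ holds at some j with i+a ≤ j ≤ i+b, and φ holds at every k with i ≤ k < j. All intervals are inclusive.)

Need some j in [5,7] with (¬done ∨ ¬send), and ¬done at every k in [5,j-1].
  j=5: (¬done ∨ ¬send) holds; no prefix to check → satisfied.

Yes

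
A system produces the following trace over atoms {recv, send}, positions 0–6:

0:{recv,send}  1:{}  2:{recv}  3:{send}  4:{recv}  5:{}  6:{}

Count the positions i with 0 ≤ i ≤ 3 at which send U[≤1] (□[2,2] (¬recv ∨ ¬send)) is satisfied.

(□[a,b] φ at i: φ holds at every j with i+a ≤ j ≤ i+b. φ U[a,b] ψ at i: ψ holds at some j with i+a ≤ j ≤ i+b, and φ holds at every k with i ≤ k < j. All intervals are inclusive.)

4

Evaluate at each i in [0,3]:
  i=0: ✓ (rhs at j=0)
  i=1: ✓ (rhs at j=1)
  i=2: ✓ (rhs at j=2)
  i=3: ✓ (rhs at j=3)
Positions where it holds: {0, 1, 2, 3} → 4.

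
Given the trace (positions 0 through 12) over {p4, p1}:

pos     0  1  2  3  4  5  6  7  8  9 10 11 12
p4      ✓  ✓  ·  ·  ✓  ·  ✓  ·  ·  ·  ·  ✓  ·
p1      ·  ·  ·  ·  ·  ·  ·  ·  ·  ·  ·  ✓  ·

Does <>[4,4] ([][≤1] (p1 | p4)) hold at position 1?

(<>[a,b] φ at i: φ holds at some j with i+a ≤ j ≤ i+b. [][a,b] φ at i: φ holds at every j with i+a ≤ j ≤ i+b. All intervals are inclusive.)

False

Check [][≤1] (p1 | p4) at each j in [5,5]:
  j=5: fails at 5
No position in the window satisfies it → formula fails.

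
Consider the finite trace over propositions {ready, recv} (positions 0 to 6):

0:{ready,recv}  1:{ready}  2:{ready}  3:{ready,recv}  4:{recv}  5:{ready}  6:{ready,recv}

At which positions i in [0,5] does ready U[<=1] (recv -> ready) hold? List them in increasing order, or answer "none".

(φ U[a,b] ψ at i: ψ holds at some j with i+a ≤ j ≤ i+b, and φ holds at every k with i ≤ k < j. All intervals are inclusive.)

Evaluate at each i in [0,5]:
  i=0: ✓ (rhs at j=0)
  i=1: ✓ (rhs at j=1)
  i=2: ✓ (rhs at j=2)
  i=3: ✓ (rhs at j=3)
  i=4: ✗ (lhs fails at k=4 before rhs at j=5)
  i=5: ✓ (rhs at j=5)

0, 1, 2, 3, 5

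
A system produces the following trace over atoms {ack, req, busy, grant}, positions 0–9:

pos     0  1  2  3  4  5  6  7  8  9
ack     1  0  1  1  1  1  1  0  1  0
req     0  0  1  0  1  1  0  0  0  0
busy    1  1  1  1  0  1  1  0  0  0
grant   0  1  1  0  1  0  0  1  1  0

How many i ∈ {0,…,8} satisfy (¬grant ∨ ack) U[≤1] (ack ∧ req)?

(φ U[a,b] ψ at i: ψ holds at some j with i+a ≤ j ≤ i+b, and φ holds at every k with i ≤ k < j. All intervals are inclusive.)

4

Evaluate at each i in [0,8]:
  i=0: ✗ (no rhs in [0,1])
  i=1: ✗ (lhs fails at k=1 before rhs at j=2)
  i=2: ✓ (rhs at j=2)
  i=3: ✓ (rhs at j=4; lhs holds on [3,3])
  i=4: ✓ (rhs at j=4)
  i=5: ✓ (rhs at j=5)
  i=6: ✗ (no rhs in [6,7])
  i=7: ✗ (no rhs in [7,8])
  i=8: ✗ (no rhs in [8,9])
Positions where it holds: {2, 3, 4, 5} → 4.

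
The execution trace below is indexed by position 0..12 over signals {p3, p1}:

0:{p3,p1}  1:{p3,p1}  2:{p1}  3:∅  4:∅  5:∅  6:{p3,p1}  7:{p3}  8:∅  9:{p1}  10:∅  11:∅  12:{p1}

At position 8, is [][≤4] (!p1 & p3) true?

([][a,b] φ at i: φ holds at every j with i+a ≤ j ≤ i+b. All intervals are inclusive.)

Check (!p1 & p3) at every j in [8,12]:
  j=8: false
  j=9: false
  j=10: false
  j=11: false
  j=12: false
Fails at j=8 → formula fails.

No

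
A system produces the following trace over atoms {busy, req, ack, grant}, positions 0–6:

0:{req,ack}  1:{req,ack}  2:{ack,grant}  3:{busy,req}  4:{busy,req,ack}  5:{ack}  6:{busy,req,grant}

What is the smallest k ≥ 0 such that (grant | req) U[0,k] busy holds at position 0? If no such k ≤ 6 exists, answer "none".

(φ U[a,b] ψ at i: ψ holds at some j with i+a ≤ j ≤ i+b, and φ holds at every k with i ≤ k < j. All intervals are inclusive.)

3

Need earliest j ≥ 0 with busy, and (grant | req) at every k in [0,j-1].
  j=0: rhs fails.
  j=1: rhs fails.
  j=2: rhs fails.
  j=3: rhs holds; lhs holds on [0,2]. k = 3.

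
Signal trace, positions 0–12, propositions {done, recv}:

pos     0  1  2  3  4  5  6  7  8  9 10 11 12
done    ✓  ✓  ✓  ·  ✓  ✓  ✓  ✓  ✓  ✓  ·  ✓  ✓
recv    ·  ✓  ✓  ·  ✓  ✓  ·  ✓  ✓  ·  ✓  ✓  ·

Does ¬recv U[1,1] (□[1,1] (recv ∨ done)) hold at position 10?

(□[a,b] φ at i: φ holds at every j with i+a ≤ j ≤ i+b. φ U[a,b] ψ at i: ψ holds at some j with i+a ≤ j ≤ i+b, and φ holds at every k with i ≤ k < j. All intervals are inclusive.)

No

Need some j in [11,11] with □[1,1] (recv ∨ done), and ¬recv at every k in [10,j-1].
  j=11: □[1,1] (recv ∨ done) holds, but ¬recv fails at k=10 → not this j.
No j in the window works → until fails.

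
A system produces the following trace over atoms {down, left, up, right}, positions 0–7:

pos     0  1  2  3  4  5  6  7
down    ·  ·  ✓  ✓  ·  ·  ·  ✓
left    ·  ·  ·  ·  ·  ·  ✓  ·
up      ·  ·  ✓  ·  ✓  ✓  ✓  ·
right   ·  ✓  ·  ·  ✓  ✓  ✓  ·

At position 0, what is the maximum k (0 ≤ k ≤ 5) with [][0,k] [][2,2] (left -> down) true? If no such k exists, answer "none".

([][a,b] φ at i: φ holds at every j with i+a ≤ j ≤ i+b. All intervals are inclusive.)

3

[][2,2] (left -> down) must hold from j=0 onward; find where it first fails.
  j=0: holds
  j=1: holds
  j=2: holds
  j=3: holds
  j=4: fails
Holds on [0,3], so largest k = 3.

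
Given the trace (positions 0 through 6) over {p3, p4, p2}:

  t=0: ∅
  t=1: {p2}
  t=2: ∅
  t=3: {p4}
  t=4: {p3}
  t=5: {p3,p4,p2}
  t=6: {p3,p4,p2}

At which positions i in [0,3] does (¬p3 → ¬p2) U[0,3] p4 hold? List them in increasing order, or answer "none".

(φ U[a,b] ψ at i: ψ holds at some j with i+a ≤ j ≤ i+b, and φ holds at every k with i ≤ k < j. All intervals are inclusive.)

Evaluate at each i in [0,3]:
  i=0: ✗ (lhs fails at k=1 before rhs at j=3)
  i=1: ✗ (lhs fails at k=1 before rhs at j=3)
  i=2: ✓ (rhs at j=3; lhs holds on [2,2])
  i=3: ✓ (rhs at j=3)

2, 3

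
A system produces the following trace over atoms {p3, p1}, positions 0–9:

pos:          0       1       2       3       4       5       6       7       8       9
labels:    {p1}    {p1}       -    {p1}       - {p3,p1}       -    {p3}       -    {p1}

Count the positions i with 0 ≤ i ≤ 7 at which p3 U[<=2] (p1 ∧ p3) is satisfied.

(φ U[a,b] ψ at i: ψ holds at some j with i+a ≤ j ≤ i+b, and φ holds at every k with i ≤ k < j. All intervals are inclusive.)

1

Evaluate at each i in [0,7]:
  i=0: ✗ (no rhs in [0,2])
  i=1: ✗ (no rhs in [1,3])
  i=2: ✗ (no rhs in [2,4])
  i=3: ✗ (lhs fails at k=3 before rhs at j=5)
  i=4: ✗ (lhs fails at k=4 before rhs at j=5)
  i=5: ✓ (rhs at j=5)
  i=6: ✗ (no rhs in [6,8])
  i=7: ✗ (no rhs in [7,9])
Positions where it holds: {5} → 1.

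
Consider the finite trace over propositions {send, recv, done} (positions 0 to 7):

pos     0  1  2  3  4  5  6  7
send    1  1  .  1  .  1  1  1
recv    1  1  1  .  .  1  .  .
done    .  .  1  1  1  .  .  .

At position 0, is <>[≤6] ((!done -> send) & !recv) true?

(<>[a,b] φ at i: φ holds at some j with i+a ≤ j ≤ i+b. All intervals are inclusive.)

Holds

Check ((!done -> send) & !recv) at each j in [0,6]:
  j=0: false
  j=1: false
  j=2: false
  j=3: true
  j=4: true
  j=5: false
  j=6: true
Found at j=3 → formula holds.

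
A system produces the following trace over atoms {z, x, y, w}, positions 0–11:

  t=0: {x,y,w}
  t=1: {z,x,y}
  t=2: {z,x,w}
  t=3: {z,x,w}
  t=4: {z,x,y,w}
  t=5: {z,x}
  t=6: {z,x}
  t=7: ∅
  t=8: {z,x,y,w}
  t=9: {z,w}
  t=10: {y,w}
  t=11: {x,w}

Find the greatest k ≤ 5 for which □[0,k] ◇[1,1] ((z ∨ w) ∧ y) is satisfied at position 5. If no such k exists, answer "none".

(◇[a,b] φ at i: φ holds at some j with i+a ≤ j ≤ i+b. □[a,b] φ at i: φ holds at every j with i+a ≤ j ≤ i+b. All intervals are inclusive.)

none

◇[1,1] ((z ∨ w) ∧ y) must hold from j=5 onward; find where it first fails.
  j=5: fails → no k works.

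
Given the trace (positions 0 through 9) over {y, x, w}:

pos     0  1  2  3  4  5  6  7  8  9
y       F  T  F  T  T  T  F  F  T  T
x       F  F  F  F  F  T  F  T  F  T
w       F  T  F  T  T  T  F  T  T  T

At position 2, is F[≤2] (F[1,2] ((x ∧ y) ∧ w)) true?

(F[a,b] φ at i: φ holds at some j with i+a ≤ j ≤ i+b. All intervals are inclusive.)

Check F[1,2] ((x ∧ y) ∧ w) at each j in [2,4]:
  j=2: fails (none in [3,4])
  j=3: holds (witness at 5)
  j=4: holds (witness at 5)
Found at j=3 → formula holds.

Holds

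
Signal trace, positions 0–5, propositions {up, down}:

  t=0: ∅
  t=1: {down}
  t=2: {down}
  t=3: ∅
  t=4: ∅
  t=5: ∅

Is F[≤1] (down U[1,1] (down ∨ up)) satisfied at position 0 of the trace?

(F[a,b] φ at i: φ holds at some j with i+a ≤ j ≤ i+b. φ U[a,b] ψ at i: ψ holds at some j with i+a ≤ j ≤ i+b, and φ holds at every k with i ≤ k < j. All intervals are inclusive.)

Check (down U[1,1] (down ∨ up)) at each j in [0,1]:
  j=0: fails
  j=1: holds
Found at j=1 → formula holds.

Holds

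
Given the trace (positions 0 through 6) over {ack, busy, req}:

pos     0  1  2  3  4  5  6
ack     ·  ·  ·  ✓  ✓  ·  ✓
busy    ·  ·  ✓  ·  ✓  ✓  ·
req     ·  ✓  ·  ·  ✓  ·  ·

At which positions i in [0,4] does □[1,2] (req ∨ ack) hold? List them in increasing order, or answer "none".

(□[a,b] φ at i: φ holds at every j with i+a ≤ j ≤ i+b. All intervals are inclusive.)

Evaluate at each i in [0,4]:
  i=0: ✗ (fails at j=2)
  i=1: ✗ (fails at j=2)
  i=2: ✓ (all of [3,4])
  i=3: ✗ (fails at j=5)
  i=4: ✗ (fails at j=5)

2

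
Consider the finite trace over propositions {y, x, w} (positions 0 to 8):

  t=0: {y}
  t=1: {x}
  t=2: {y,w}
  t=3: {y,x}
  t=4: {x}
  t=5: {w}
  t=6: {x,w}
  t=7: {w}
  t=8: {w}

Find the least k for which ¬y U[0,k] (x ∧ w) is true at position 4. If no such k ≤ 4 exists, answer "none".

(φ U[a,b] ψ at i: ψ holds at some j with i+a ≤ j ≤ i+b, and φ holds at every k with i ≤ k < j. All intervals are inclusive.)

2

Need earliest j ≥ 4 with (x ∧ w), and ¬y at every k in [4,j-1].
  j=4: rhs fails.
  j=5: rhs fails.
  j=6: rhs holds; lhs holds on [4,5]. k = 2.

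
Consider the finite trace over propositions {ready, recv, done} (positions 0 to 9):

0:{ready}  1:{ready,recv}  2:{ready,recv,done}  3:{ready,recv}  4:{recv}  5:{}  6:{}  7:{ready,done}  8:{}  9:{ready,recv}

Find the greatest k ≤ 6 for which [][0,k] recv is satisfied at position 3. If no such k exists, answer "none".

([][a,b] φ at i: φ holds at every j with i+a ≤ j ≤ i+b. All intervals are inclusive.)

1

recv must hold from j=3 onward; find where it first fails.
  j=3: holds
  j=4: holds
  j=5: fails
Holds on [3,4], so largest k = 1.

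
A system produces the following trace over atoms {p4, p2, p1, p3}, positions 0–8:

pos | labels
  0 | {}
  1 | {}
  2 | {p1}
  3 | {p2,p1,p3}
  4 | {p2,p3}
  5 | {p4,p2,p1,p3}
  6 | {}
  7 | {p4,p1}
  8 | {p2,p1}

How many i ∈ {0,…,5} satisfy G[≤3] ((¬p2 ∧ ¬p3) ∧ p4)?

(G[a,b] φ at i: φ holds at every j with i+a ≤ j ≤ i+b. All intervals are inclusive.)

0

Evaluate at each i in [0,5]:
  i=0: ✗ (fails at j=0)
  i=1: ✗ (fails at j=1)
  i=2: ✗ (fails at j=2)
  i=3: ✗ (fails at j=3)
  i=4: ✗ (fails at j=4)
  i=5: ✗ (fails at j=5)
Positions where it holds: {} → 0.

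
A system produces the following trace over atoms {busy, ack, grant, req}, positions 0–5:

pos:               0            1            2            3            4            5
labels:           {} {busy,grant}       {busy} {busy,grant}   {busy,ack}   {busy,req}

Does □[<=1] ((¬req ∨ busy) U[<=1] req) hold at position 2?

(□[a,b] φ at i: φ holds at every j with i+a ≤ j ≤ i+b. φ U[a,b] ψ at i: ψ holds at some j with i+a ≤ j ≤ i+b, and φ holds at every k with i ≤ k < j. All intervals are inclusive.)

Check ((¬req ∨ busy) U[<=1] req) at every j in [2,3]:
  j=2: fails
  j=3: fails
Fails at j=2 → formula fails.

False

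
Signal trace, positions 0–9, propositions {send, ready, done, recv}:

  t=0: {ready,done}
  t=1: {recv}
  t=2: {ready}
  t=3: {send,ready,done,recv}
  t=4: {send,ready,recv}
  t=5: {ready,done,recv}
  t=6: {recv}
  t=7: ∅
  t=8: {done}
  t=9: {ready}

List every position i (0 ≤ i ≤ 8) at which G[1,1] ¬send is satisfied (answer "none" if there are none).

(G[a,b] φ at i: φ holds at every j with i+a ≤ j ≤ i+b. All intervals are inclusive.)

0, 1, 4, 5, 6, 7, 8

Evaluate at each i in [0,8]:
  i=0: ✓ (all of [1,1])
  i=1: ✓ (all of [2,2])
  i=2: ✗ (fails at j=3)
  i=3: ✗ (fails at j=4)
  i=4: ✓ (all of [5,5])
  i=5: ✓ (all of [6,6])
  i=6: ✓ (all of [7,7])
  i=7: ✓ (all of [8,8])
  i=8: ✓ (all of [9,9])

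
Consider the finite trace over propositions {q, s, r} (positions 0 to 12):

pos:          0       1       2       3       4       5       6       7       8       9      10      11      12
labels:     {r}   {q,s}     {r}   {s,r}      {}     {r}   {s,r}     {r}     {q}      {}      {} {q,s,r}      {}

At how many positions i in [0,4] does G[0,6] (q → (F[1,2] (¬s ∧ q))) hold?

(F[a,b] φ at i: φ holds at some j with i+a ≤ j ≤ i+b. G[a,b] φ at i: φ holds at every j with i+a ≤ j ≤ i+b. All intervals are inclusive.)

0

Evaluate at each i in [0,4]:
  i=0: ✗ (fails at j=1)
  i=1: ✗ (fails at j=1)
  i=2: ✗ (fails at j=8)
  i=3: ✗ (fails at j=8)
  i=4: ✗ (fails at j=8)
Positions where it holds: {} → 0.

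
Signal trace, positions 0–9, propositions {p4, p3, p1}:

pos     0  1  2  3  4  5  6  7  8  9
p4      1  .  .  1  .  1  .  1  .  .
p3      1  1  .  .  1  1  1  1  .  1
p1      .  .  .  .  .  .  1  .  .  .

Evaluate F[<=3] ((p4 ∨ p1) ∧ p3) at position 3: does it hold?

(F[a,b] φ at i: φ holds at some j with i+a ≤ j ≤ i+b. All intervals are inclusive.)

Check ((p4 ∨ p1) ∧ p3) at each j in [3,6]:
  j=3: false
  j=4: false
  j=5: true
  j=6: true
Found at j=5 → formula holds.

Holds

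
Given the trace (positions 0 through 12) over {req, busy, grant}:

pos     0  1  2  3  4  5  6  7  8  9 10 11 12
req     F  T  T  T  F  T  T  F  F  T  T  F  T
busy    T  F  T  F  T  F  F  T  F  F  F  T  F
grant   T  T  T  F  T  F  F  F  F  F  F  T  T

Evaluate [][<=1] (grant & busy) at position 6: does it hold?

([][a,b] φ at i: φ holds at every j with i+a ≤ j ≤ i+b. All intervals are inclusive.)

Check (grant & busy) at every j in [6,7]:
  j=6: false
  j=7: false
Fails at j=6 → formula fails.

Does not hold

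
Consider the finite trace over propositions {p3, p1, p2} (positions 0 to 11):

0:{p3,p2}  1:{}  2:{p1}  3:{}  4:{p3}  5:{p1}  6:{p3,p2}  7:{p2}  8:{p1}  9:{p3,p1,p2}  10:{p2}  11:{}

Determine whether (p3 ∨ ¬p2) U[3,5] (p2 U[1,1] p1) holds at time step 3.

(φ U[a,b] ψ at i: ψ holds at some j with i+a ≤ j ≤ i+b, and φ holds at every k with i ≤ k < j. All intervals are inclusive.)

Holds

Need some j in [6,8] with (p2 U[1,1] p1), and (p3 ∨ ¬p2) at every k in [3,j-1].
  j=6: (p2 U[1,1] p1) — fails.
  j=7: (p2 U[1,1] p1) holds; (p3 ∨ ¬p2) holds at every k in [3,6] → satisfied.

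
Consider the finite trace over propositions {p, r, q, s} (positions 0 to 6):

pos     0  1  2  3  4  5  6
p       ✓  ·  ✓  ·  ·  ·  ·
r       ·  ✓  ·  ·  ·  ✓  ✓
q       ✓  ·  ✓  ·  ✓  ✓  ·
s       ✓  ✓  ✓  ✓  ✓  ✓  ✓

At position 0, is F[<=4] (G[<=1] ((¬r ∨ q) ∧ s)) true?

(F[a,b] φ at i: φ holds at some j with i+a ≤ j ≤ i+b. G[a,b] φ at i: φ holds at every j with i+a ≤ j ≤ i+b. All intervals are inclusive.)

Holds

Check G[<=1] ((¬r ∨ q) ∧ s) at each j in [0,4]:
  j=0: fails at 1
  j=1: fails at 1
  j=2: holds on [2,3]
  j=3: holds on [3,4]
  j=4: holds on [4,5]
Found at j=2 → formula holds.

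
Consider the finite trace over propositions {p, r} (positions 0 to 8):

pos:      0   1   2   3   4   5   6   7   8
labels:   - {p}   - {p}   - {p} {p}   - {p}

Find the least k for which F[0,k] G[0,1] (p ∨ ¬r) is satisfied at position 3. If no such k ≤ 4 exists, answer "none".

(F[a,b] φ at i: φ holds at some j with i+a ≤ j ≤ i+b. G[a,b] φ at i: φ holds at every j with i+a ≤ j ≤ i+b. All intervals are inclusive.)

Scan j = 3,4,… for G[0,1] (p ∨ ¬r):
  j=3: holds
First hit at j=3, so smallest k = 3-3 = 0.

0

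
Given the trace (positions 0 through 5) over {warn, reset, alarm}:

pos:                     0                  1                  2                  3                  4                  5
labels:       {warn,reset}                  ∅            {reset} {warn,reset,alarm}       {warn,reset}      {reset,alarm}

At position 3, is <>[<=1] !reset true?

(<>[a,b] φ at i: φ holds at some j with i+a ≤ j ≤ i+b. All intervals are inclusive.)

Check !reset at each j in [3,4]:
  j=3: false
  j=4: false
No position in the window satisfies it → formula fails.

Does not hold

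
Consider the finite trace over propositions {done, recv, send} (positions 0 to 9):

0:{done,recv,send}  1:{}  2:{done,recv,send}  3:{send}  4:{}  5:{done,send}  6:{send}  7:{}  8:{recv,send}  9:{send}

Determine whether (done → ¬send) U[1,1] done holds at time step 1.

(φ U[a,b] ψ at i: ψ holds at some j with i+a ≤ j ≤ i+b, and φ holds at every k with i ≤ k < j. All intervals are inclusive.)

Need some j in [2,2] with done, and (done → ¬send) at every k in [1,j-1].
  j=2: done holds; (done → ¬send) holds at every k in [1,1] → satisfied.

Yes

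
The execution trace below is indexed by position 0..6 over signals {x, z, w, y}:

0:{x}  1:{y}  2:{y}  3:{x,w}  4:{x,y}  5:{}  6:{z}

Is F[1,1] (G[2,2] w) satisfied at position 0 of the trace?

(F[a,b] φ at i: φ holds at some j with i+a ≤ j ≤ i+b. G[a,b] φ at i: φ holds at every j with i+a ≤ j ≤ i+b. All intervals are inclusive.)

Holds

Check G[2,2] w at each j in [1,1]:
  j=1: holds on [3,3]
Found at j=1 → formula holds.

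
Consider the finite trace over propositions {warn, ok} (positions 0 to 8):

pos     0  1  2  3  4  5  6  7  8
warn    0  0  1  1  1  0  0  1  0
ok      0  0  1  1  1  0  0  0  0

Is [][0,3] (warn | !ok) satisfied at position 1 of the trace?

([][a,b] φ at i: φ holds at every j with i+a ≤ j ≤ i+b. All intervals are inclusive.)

Check (warn | !ok) at every j in [1,4]:
  j=1: true
  j=2: true
  j=3: true
  j=4: true
All positions satisfy it → formula holds.

Yes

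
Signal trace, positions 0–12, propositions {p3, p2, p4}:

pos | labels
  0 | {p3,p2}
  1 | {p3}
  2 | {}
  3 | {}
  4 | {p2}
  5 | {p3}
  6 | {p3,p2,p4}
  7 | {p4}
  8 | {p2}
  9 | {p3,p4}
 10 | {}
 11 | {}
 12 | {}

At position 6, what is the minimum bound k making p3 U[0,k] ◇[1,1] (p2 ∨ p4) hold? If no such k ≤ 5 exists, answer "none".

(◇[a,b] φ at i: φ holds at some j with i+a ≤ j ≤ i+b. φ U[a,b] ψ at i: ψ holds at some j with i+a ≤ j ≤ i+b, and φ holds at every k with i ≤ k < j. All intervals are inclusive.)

0

Need earliest j ≥ 6 with ◇[1,1] (p2 ∨ p4), and p3 at every k in [6,j-1].
  j=6: rhs holds (empty prefix). k = 0.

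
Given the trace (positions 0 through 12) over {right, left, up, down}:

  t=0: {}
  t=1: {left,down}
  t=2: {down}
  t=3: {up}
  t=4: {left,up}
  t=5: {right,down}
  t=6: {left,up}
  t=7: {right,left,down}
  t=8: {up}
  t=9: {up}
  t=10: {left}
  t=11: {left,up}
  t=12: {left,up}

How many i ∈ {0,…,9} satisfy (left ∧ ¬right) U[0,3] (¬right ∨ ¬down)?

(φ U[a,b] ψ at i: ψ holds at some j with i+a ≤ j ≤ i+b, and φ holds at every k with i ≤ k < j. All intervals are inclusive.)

Evaluate at each i in [0,9]:
  i=0: ✓ (rhs at j=0)
  i=1: ✓ (rhs at j=1)
  i=2: ✓ (rhs at j=2)
  i=3: ✓ (rhs at j=3)
  i=4: ✓ (rhs at j=4)
  i=5: ✗ (lhs fails at k=5 before rhs at j=6)
  i=6: ✓ (rhs at j=6)
  i=7: ✗ (lhs fails at k=7 before rhs at j=8)
  i=8: ✓ (rhs at j=8)
  i=9: ✓ (rhs at j=9)
Positions where it holds: {0, 1, 2, 3, 4, 6, 8, 9} → 8.

8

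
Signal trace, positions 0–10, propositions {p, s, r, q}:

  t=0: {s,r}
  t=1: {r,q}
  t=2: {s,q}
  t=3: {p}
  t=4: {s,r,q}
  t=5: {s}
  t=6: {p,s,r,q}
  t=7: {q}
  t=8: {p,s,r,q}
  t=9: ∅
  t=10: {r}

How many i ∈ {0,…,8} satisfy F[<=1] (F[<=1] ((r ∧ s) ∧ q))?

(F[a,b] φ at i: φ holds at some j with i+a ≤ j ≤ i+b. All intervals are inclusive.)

7

Evaluate at each i in [0,8]:
  i=0: ✗ (none in [0,1])
  i=1: ✗ (none in [1,2])
  i=2: ✓ (witness j=3)
  i=3: ✓ (witness j=3)
  i=4: ✓ (witness j=4)
  i=5: ✓ (witness j=5)
  i=6: ✓ (witness j=6)
  i=7: ✓ (witness j=7)
  i=8: ✓ (witness j=8)
Positions where it holds: {2, 3, 4, 5, 6, 7, 8} → 7.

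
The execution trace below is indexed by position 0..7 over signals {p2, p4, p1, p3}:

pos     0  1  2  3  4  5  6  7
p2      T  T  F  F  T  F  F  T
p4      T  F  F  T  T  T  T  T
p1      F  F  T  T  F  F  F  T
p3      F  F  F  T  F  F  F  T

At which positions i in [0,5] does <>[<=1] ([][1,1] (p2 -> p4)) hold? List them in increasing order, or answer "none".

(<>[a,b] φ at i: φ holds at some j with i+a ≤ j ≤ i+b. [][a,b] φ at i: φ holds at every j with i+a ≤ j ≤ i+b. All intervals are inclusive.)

Evaluate at each i in [0,5]:
  i=0: ✓ (witness j=1)
  i=1: ✓ (witness j=1)
  i=2: ✓ (witness j=2)
  i=3: ✓ (witness j=3)
  i=4: ✓ (witness j=4)
  i=5: ✓ (witness j=5)

0, 1, 2, 3, 4, 5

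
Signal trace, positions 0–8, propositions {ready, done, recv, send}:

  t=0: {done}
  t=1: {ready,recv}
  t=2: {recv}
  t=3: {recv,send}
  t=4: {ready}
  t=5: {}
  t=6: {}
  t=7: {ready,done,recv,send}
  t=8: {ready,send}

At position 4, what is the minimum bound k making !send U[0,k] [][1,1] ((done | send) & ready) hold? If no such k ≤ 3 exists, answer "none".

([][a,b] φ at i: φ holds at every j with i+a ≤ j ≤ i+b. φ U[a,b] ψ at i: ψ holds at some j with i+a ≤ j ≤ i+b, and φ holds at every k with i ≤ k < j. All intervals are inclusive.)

2

Need earliest j ≥ 4 with [][1,1] ((done | send) & ready), and !send at every k in [4,j-1].
  j=4: rhs fails.
  j=5: rhs fails.
  j=6: rhs holds; lhs holds on [4,5]. k = 2.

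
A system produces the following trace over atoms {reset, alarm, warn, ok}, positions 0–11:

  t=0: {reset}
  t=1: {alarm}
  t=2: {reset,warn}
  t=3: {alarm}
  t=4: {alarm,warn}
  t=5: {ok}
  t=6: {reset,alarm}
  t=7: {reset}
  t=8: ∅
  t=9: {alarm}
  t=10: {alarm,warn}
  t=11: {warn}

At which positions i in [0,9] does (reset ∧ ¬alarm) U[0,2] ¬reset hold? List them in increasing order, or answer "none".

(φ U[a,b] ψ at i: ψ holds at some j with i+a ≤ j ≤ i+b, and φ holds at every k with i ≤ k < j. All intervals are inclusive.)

Evaluate at each i in [0,9]:
  i=0: ✓ (rhs at j=1; lhs holds on [0,0])
  i=1: ✓ (rhs at j=1)
  i=2: ✓ (rhs at j=3; lhs holds on [2,2])
  i=3: ✓ (rhs at j=3)
  i=4: ✓ (rhs at j=4)
  i=5: ✓ (rhs at j=5)
  i=6: ✗ (lhs fails at k=6 before rhs at j=8)
  i=7: ✓ (rhs at j=8; lhs holds on [7,7])
  i=8: ✓ (rhs at j=8)
  i=9: ✓ (rhs at j=9)

0, 1, 2, 3, 4, 5, 7, 8, 9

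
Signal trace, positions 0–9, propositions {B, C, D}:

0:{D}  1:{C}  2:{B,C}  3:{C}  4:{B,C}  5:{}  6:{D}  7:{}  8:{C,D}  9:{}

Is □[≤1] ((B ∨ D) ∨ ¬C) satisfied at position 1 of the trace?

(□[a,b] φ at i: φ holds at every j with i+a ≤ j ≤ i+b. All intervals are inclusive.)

No

Check ((B ∨ D) ∨ ¬C) at every j in [1,2]:
  j=1: false
  j=2: true
Fails at j=1 → formula fails.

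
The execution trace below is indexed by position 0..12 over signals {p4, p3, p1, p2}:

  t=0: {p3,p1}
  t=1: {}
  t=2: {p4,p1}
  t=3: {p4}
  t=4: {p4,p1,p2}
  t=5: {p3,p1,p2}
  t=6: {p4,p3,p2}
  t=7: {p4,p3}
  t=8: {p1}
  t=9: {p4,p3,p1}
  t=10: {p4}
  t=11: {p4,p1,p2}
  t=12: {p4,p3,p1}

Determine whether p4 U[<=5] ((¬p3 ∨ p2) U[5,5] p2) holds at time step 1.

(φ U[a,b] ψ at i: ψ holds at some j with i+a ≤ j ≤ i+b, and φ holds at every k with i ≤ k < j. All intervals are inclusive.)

Need some j in [1,6] with ((¬p3 ∨ p2) U[5,5] p2), and p4 at every k in [1,j-1].
  j=1: ((¬p3 ∨ p2) U[5,5] p2) holds; no prefix to check → satisfied.

Holds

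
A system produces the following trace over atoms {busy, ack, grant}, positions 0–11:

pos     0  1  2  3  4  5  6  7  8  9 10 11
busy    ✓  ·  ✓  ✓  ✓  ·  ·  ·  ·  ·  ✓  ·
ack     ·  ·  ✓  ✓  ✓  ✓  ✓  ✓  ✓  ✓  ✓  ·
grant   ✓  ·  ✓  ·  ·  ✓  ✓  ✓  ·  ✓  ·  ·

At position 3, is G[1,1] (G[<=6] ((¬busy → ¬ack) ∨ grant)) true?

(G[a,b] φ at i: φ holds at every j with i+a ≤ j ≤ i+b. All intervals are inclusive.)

Check G[<=6] ((¬busy → ¬ack) ∨ grant) at every j in [4,4]:
  j=4: fails at 8
Fails at j=4 → formula fails.

No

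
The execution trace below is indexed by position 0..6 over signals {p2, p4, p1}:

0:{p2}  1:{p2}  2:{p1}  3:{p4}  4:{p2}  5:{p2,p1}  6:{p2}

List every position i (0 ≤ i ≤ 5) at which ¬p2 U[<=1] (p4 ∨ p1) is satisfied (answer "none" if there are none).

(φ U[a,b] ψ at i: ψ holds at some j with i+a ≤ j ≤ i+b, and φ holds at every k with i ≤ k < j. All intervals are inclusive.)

Evaluate at each i in [0,5]:
  i=0: ✗ (no rhs in [0,1])
  i=1: ✗ (lhs fails at k=1 before rhs at j=2)
  i=2: ✓ (rhs at j=2)
  i=3: ✓ (rhs at j=3)
  i=4: ✗ (lhs fails at k=4 before rhs at j=5)
  i=5: ✓ (rhs at j=5)

2, 3, 5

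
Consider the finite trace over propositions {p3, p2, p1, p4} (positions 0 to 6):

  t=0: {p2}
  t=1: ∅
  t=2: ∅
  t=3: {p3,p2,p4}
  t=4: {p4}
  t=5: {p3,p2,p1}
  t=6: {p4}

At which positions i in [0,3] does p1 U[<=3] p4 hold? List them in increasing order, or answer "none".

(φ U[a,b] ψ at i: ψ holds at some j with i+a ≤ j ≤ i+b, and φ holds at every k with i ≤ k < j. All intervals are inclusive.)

Evaluate at each i in [0,3]:
  i=0: ✗ (lhs fails at k=0 before rhs at j=3)
  i=1: ✗ (lhs fails at k=1 before rhs at j=3)
  i=2: ✗ (lhs fails at k=2 before rhs at j=3)
  i=3: ✓ (rhs at j=3)

3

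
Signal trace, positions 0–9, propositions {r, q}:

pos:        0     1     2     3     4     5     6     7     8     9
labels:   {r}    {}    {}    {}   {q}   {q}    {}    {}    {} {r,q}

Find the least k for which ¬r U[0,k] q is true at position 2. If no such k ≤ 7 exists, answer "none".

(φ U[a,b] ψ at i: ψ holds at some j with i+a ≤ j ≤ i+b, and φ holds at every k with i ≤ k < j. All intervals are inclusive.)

2

Need earliest j ≥ 2 with q, and ¬r at every k in [2,j-1].
  j=2: rhs fails.
  j=3: rhs fails.
  j=4: rhs holds; lhs holds on [2,3]. k = 2.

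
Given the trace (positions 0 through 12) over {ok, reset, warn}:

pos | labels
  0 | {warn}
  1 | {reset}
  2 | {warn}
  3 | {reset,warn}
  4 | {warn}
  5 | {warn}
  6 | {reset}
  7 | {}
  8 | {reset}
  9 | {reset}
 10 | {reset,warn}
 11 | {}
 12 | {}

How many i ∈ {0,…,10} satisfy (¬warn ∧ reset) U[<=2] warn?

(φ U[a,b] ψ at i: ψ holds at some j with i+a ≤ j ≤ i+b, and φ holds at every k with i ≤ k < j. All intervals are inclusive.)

9

Evaluate at each i in [0,10]:
  i=0: ✓ (rhs at j=0)
  i=1: ✓ (rhs at j=2; lhs holds on [1,1])
  i=2: ✓ (rhs at j=2)
  i=3: ✓ (rhs at j=3)
  i=4: ✓ (rhs at j=4)
  i=5: ✓ (rhs at j=5)
  i=6: ✗ (no rhs in [6,8])
  i=7: ✗ (no rhs in [7,9])
  i=8: ✓ (rhs at j=10; lhs holds on [8,9])
  i=9: ✓ (rhs at j=10; lhs holds on [9,9])
  i=10: ✓ (rhs at j=10)
Positions where it holds: {0, 1, 2, 3, 4, 5, 8, 9, 10} → 9.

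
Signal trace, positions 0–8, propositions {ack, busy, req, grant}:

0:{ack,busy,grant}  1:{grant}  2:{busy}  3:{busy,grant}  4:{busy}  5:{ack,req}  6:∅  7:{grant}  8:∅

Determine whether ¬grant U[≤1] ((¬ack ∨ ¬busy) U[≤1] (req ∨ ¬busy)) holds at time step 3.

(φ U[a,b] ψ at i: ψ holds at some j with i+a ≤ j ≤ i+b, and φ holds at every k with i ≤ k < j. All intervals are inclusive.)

Need some j in [3,4] with ((¬ack ∨ ¬busy) U[≤1] (req ∨ ¬busy)), and ¬grant at every k in [3,j-1].
  j=3: ((¬ack ∨ ¬busy) U[≤1] (req ∨ ¬busy)) — fails.
  j=4: ((¬ack ∨ ¬busy) U[≤1] (req ∨ ¬busy)) holds, but ¬grant fails at k=3 → not this j.
No j in the window works → until fails.

Does not hold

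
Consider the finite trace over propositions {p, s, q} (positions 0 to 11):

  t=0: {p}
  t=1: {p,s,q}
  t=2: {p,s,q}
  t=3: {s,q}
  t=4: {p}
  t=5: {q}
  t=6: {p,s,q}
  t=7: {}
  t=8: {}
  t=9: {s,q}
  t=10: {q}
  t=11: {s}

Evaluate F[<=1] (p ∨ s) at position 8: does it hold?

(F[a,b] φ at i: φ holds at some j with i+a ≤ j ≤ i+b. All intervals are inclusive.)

Holds

Check (p ∨ s) at each j in [8,9]:
  j=8: false
  j=9: true
Found at j=9 → formula holds.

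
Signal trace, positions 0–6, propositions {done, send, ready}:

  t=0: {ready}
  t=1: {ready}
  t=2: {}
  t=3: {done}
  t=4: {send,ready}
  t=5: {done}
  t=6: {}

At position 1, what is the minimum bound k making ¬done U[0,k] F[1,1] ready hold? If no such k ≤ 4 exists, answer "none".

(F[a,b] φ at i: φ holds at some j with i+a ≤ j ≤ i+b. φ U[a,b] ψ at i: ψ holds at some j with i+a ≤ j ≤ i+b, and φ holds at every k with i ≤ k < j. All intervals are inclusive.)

Need earliest j ≥ 1 with F[1,1] ready, and ¬done at every k in [1,j-1].
  j=1: rhs fails.
  j=2: rhs fails.
  j=3: rhs holds; lhs holds on [1,2]. k = 2.

2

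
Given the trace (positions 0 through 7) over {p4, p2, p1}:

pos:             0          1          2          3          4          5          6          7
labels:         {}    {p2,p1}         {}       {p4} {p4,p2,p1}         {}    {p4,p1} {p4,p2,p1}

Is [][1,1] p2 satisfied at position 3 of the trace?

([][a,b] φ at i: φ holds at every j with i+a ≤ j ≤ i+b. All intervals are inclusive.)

True

Check p2 at every j in [4,4]:
  j=4: true
All positions satisfy it → formula holds.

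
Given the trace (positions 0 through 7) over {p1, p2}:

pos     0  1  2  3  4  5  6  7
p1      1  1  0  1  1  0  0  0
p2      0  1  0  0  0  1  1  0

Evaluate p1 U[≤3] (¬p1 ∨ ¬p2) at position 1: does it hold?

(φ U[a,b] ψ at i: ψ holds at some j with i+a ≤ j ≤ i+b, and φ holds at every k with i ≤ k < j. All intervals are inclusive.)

Yes

Need some j in [1,4] with (¬p1 ∨ ¬p2), and p1 at every k in [1,j-1].
  j=1: (¬p1 ∨ ¬p2) false.
  j=2: (¬p1 ∨ ¬p2) holds; p1 holds at every k in [1,1] → satisfied.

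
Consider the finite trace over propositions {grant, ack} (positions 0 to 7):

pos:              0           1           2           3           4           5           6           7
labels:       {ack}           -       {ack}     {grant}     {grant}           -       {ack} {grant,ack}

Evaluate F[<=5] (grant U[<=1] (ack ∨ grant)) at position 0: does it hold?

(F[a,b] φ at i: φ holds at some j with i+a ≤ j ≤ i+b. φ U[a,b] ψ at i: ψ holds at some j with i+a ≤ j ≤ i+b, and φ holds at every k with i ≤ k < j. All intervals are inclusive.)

Check (grant U[<=1] (ack ∨ grant)) at each j in [0,5]:
  j=0: holds
  j=1: fails
  j=2: holds
  j=3: holds
  j=4: holds
  j=5: fails
Found at j=0 → formula holds.

True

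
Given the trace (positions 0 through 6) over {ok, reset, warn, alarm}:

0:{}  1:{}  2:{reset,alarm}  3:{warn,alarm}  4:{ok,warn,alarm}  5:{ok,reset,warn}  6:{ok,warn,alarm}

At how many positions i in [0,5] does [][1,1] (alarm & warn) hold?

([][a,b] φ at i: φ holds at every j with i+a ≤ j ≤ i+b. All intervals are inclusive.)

3

Evaluate at each i in [0,5]:
  i=0: ✗ (fails at j=1)
  i=1: ✗ (fails at j=2)
  i=2: ✓ (all of [3,3])
  i=3: ✓ (all of [4,4])
  i=4: ✗ (fails at j=5)
  i=5: ✓ (all of [6,6])
Positions where it holds: {2, 3, 5} → 3.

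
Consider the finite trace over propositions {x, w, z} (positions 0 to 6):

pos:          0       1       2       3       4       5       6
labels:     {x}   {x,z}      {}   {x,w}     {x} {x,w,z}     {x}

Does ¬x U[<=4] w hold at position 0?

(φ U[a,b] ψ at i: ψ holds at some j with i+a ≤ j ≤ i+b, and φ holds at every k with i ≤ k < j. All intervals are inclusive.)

No

Need some j in [0,4] with w, and ¬x at every k in [0,j-1].
  j=0: w false.
  j=1: w false.
  j=2: w false.
  j=3: w holds, but ¬x fails at k=0 → not this j.
  j=4: w false.
No j in the window works → until fails.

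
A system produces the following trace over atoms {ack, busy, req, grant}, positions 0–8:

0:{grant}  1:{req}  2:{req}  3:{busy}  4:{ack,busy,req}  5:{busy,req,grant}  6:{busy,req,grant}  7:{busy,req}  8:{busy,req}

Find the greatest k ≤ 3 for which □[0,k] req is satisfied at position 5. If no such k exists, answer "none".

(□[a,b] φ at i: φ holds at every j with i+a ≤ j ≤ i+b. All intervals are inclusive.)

3

req must hold from j=5 onward; find where it first fails.
  j=5: holds
  j=6: holds
  j=7: holds
  j=8: holds
Holds through j=8; largest k = 3.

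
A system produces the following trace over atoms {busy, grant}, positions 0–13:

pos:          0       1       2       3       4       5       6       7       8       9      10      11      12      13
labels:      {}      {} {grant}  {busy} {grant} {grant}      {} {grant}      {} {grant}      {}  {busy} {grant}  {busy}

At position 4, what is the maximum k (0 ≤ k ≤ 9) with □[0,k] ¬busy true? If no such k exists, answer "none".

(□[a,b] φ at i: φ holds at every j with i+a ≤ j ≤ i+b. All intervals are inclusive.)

¬busy must hold from j=4 onward; find where it first fails.
  j=4: holds
  j=5: holds
  j=6: holds
  j=7: holds
  j=8: holds
  j=9: holds
  j=10: holds
  j=11: fails
Holds on [4,10], so largest k = 6.

6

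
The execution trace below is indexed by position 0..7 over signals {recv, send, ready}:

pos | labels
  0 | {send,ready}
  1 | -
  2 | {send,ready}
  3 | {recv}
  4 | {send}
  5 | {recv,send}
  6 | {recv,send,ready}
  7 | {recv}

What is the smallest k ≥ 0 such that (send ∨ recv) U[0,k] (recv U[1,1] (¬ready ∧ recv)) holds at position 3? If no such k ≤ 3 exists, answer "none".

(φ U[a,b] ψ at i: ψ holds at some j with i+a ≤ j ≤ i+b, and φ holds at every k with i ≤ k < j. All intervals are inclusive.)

3

Need earliest j ≥ 3 with (recv U[1,1] (¬ready ∧ recv)), and (send ∨ recv) at every k in [3,j-1].
  j=3: rhs fails.
  j=4: rhs fails.
  j=5: rhs fails.
  j=6: rhs holds; lhs holds on [3,5]. k = 3.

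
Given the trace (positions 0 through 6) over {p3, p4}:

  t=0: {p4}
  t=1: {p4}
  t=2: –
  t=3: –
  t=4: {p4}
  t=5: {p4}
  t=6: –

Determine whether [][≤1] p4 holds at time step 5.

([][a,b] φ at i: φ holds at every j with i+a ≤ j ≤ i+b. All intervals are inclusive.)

Does not hold

Check p4 at every j in [5,6]:
  j=5: true
  j=6: false
Fails at j=6 → formula fails.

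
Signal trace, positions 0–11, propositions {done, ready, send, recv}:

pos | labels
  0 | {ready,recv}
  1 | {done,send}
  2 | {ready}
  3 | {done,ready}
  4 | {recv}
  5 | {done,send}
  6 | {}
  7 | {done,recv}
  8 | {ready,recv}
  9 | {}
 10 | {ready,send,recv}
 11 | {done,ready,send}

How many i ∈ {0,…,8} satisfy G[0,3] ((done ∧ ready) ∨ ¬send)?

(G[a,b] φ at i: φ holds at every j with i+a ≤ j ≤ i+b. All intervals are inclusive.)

1

Evaluate at each i in [0,8]:
  i=0: ✗ (fails at j=1)
  i=1: ✗ (fails at j=1)
  i=2: ✗ (fails at j=5)
  i=3: ✗ (fails at j=5)
  i=4: ✗ (fails at j=5)
  i=5: ✗ (fails at j=5)
  i=6: ✓ (all of [6,9])
  i=7: ✗ (fails at j=10)
  i=8: ✗ (fails at j=10)
Positions where it holds: {6} → 1.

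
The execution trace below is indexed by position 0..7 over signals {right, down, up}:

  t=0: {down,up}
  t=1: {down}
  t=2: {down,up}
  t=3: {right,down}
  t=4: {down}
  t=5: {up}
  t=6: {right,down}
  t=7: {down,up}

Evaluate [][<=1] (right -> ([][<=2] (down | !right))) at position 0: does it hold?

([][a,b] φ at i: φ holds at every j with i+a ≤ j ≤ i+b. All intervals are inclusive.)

Check (right -> ([][<=2] (down | !right))) at every j in [0,1]:
  j=0: antecedent false → ✓
  j=1: antecedent false → ✓
All positions satisfy it → formula holds.

Yes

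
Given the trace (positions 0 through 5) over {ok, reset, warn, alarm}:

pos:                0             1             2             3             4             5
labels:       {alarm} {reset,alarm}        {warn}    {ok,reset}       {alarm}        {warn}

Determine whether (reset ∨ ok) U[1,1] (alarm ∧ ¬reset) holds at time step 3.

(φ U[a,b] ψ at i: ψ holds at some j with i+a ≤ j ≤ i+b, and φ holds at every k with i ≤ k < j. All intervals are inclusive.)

True

Need some j in [4,4] with (alarm ∧ ¬reset), and (reset ∨ ok) at every k in [3,j-1].
  j=4: (alarm ∧ ¬reset) holds; (reset ∨ ok) holds at every k in [3,3] → satisfied.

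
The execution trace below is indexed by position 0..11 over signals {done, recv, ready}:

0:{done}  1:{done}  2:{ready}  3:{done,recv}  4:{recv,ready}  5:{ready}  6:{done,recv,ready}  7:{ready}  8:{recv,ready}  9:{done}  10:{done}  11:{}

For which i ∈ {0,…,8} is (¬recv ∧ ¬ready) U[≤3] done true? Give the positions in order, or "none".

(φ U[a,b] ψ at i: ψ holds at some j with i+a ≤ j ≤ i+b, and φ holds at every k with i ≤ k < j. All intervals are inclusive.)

0, 1, 3, 6

Evaluate at each i in [0,8]:
  i=0: ✓ (rhs at j=0)
  i=1: ✓ (rhs at j=1)
  i=2: ✗ (lhs fails at k=2 before rhs at j=3)
  i=3: ✓ (rhs at j=3)
  i=4: ✗ (lhs fails at k=4 before rhs at j=6)
  i=5: ✗ (lhs fails at k=5 before rhs at j=6)
  i=6: ✓ (rhs at j=6)
  i=7: ✗ (lhs fails at k=7 before rhs at j=9)
  i=8: ✗ (lhs fails at k=8 before rhs at j=9)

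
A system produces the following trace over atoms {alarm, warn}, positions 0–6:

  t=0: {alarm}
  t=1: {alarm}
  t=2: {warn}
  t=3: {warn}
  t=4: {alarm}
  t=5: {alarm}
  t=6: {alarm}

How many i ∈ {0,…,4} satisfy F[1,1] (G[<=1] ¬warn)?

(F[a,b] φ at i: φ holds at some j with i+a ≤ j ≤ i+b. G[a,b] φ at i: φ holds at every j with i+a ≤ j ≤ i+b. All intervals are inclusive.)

Evaluate at each i in [0,4]:
  i=0: ✗ (none in [1,1])
  i=1: ✗ (none in [2,2])
  i=2: ✗ (none in [3,3])
  i=3: ✓ (witness j=4)
  i=4: ✓ (witness j=5)
Positions where it holds: {3, 4} → 2.

2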